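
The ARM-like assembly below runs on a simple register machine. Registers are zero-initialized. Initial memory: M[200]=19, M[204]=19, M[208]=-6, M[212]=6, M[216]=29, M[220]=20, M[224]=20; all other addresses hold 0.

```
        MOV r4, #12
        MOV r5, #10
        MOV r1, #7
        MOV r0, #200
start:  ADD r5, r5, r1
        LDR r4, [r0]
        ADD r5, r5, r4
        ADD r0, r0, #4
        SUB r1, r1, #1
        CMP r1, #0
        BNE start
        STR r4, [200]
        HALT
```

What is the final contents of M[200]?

20

after MOV r4, #12: r4=12
after MOV r5, #10: r5=10
after MOV r1, #7: r1=7
after MOV r0, #200: r0=200
after ADD r5, r5, r1: r5=10+7=17
after LDR r4, [r0]: r4=M[200]=19
after ADD r5, r5, r4: r5=17+19=36
after ADD r0, r0, #4: r0=200+4=204
after SUB r1, r1, #1: r1=7-1=6
CMP r1, #0  (cmp 6,0)
BNE start: taken
after ADD r5, r5, r1: r5=36+6=42
after LDR r4, [r0]: r4=M[204]=19
after ADD r5, r5, r4: r5=42+19=61
after ADD r0, r0, #4: r0=204+4=208
after SUB r1, r1, #1: r1=6-1=5
CMP r1, #0  (cmp 5,0)
BNE start: taken
after ADD r5, r5, r1: r5=61+5=66
after LDR r4, [r0]: r4=M[208]=-6
after ADD r5, r5, r4: r5=66+(-6)=60
after ADD r0, r0, #4: r0=208+4=212
after SUB r1, r1, #1: r1=5-1=4
CMP r1, #0  (cmp 4,0)
BNE start: taken
after ADD r5, r5, r1: r5=60+4=64
after LDR r4, [r0]: r4=M[212]=6
after ADD r5, r5, r4: r5=64+6=70
after ADD r0, r0, #4: r0=212+4=216
after SUB r1, r1, #1: r1=4-1=3
CMP r1, #0  (cmp 3,0)
BNE start: taken
after ADD r5, r5, r1: r5=70+3=73
after LDR r4, [r0]: r4=M[216]=29
after ADD r5, r5, r4: r5=73+29=102
after ADD r0, r0, #4: r0=216+4=220
after SUB r1, r1, #1: r1=3-1=2
CMP r1, #0  (cmp 2,0)
BNE start: taken
after ADD r5, r5, r1: r5=102+2=104
after LDR r4, [r0]: r4=M[220]=20
after ADD r5, r5, r4: r5=104+20=124
after ADD r0, r0, #4: r0=220+4=224
after SUB r1, r1, #1: r1=2-1=1
CMP r1, #0  (cmp 1,0)
BNE start: taken
after ADD r5, r5, r1: r5=124+1=125
after LDR r4, [r0]: r4=M[224]=20
after ADD r5, r5, r4: r5=125+20=145
after ADD r0, r0, #4: r0=224+4=228
after SUB r1, r1, #1: r1=1-1=0
CMP r1, #0  (cmp 0,0)
BNE start: not taken
STR r4, [200] → M[200]=20
halt.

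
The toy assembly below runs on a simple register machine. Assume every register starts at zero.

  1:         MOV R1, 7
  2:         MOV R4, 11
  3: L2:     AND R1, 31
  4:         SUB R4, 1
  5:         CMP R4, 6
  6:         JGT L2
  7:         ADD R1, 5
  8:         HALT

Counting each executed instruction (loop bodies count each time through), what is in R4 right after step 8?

9

MOV R1, 7 → R1=7
MOV R4, 11 → R4=11
AND R1, 31 → R1=7&31=7
SUB R4, 1 → R4=11-1=10
CMP R4, 6  (cmp 10,6)
JGT L2: taken
AND R1, 31 → R1=7&31=7
SUB R4, 1 → R4=10-1=9
After step 8: R4 = 9.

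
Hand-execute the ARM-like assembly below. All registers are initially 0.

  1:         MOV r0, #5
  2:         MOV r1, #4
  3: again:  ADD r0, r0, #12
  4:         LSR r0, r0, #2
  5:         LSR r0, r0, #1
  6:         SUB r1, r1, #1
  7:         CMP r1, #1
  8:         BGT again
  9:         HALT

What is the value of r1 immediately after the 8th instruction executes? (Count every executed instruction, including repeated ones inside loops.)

after MOV r0, #5: r0=5
after MOV r1, #4: r1=4
after ADD r0, r0, #12: r0=5+12=17
after LSR r0, r0, #2: r0=17>>2=4
after LSR r0, r0, #1: r0=4>>1=2
after SUB r1, r1, #1: r1=4-1=3
CMP r1, #1  (cmp 3,1)
BGT again: taken
After step 8: r1 = 3.

3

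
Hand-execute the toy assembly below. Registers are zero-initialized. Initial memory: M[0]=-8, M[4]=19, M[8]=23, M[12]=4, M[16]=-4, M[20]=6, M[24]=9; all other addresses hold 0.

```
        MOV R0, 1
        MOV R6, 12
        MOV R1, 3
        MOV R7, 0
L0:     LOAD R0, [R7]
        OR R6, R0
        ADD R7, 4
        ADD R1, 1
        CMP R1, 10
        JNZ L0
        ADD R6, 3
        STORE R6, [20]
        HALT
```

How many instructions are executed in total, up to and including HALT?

49

after MOV R0, 1: R0=1
after MOV R6, 12: R6=12
after MOV R1, 3: R1=3
after MOV R7, 0: R7=0
after LOAD R0, [R7]: R0=M[0]=-8
after OR R6, R0: R6=12|(-8)=-4
after ADD R7, 4: R7=0+4=4
after ADD R1, 1: R1=3+1=4
CMP R1, 10  (cmp 4,10)
JNZ L0: taken
after LOAD R0, [R7]: R0=M[4]=19
after OR R6, R0: R6=(-4)|19=-1
after ADD R7, 4: R7=4+4=8
after ADD R1, 1: R1=4+1=5
CMP R1, 10  (cmp 5,10)
JNZ L0: taken
after LOAD R0, [R7]: R0=M[8]=23
after OR R6, R0: R6=(-1)|23=-1
after ADD R7, 4: R7=8+4=12
after ADD R1, 1: R1=5+1=6
CMP R1, 10  (cmp 6,10)
JNZ L0: taken
after LOAD R0, [R7]: R0=M[12]=4
after OR R6, R0: R6=(-1)|4=-1
after ADD R7, 4: R7=12+4=16
after ADD R1, 1: R1=6+1=7
CMP R1, 10  (cmp 7,10)
JNZ L0: taken
after LOAD R0, [R7]: R0=M[16]=-4
after OR R6, R0: R6=(-1)|(-4)=-1
after ADD R7, 4: R7=16+4=20
after ADD R1, 1: R1=7+1=8
CMP R1, 10  (cmp 8,10)
JNZ L0: taken
after LOAD R0, [R7]: R0=M[20]=6
after OR R6, R0: R6=(-1)|6=-1
after ADD R7, 4: R7=20+4=24
after ADD R1, 1: R1=8+1=9
CMP R1, 10  (cmp 9,10)
JNZ L0: taken
after LOAD R0, [R7]: R0=M[24]=9
after OR R6, R0: R6=(-1)|9=-1
after ADD R7, 4: R7=24+4=28
after ADD R1, 1: R1=9+1=10
CMP R1, 10  (cmp 10,10)
JNZ L0: not taken
after ADD R6, 3: R6=(-1)+3=2
STORE R6, [20] → M[20]=2
halt.
Total executed instructions: 49.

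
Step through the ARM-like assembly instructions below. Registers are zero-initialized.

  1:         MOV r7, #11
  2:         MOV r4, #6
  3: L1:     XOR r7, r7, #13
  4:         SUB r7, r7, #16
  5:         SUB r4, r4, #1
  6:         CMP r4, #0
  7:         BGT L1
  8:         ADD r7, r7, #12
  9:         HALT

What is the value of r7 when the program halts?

MOV r7, #11 → r7=11
MOV r4, #6 → r4=6
XOR r7, r7, #13 → r7=11^13=6
SUB r7, r7, #16 → r7=6-16=-10
SUB r4, r4, #1 → r4=6-1=5
CMP r4, #0  (cmp 5,0)
BGT L1: taken
XOR r7, r7, #13 → r7=(-10)^13=-5
SUB r7, r7, #16 → r7=(-5)-16=-21
SUB r4, r4, #1 → r4=5-1=4
CMP r4, #0  (cmp 4,0)
BGT L1: taken
XOR r7, r7, #13 → r7=(-21)^13=-26
SUB r7, r7, #16 → r7=(-26)-16=-42
SUB r4, r4, #1 → r4=4-1=3
CMP r4, #0  (cmp 3,0)
BGT L1: taken
XOR r7, r7, #13 → r7=(-42)^13=-37
SUB r7, r7, #16 → r7=(-37)-16=-53
SUB r4, r4, #1 → r4=3-1=2
CMP r4, #0  (cmp 2,0)
BGT L1: taken
XOR r7, r7, #13 → r7=(-53)^13=-58
SUB r7, r7, #16 → r7=(-58)-16=-74
SUB r4, r4, #1 → r4=2-1=1
CMP r4, #0  (cmp 1,0)
BGT L1: taken
XOR r7, r7, #13 → r7=(-74)^13=-69
SUB r7, r7, #16 → r7=(-69)-16=-85
SUB r4, r4, #1 → r4=1-1=0
CMP r4, #0  (cmp 0,0)
BGT L1: not taken
ADD r7, r7, #12 → r7=(-85)+12=-73
halt.

-73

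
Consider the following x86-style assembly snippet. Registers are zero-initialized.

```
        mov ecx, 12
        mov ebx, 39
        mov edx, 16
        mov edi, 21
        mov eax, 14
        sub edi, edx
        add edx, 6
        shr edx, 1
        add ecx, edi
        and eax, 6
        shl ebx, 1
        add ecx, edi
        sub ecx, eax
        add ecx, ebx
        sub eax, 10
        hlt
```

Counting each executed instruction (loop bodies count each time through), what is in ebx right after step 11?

after mov ecx, 12: ecx=12
after mov ebx, 39: ebx=39
after mov edx, 16: edx=16
after mov edi, 21: edi=21
after mov eax, 14: eax=14
after sub edi, edx: edi=21-16=5
after add edx, 6: edx=16+6=22
after shr edx, 1: edx=22>>1=11
after add ecx, edi: ecx=12+5=17
after and eax, 6: eax=14&6=6
after shl ebx, 1: ebx=39<<1=78
After step 11: ebx = 78.

78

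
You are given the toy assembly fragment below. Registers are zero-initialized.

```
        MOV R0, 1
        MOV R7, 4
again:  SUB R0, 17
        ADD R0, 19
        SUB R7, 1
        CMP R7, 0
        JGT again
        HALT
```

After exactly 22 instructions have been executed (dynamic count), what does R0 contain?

9

after MOV R0, 1: R0=1
after MOV R7, 4: R7=4
after SUB R0, 17: R0=1-17=-16
after ADD R0, 19: R0=(-16)+19=3
after SUB R7, 1: R7=4-1=3
CMP R7, 0  (cmp 3,0)
JGT again: taken
after SUB R0, 17: R0=3-17=-14
after ADD R0, 19: R0=(-14)+19=5
after SUB R7, 1: R7=3-1=2
CMP R7, 0  (cmp 2,0)
JGT again: taken
after SUB R0, 17: R0=5-17=-12
after ADD R0, 19: R0=(-12)+19=7
after SUB R7, 1: R7=2-1=1
CMP R7, 0  (cmp 1,0)
JGT again: taken
after SUB R0, 17: R0=7-17=-10
after ADD R0, 19: R0=(-10)+19=9
after SUB R7, 1: R7=1-1=0
CMP R7, 0  (cmp 0,0)
JGT again: not taken
After step 22: R0 = 9.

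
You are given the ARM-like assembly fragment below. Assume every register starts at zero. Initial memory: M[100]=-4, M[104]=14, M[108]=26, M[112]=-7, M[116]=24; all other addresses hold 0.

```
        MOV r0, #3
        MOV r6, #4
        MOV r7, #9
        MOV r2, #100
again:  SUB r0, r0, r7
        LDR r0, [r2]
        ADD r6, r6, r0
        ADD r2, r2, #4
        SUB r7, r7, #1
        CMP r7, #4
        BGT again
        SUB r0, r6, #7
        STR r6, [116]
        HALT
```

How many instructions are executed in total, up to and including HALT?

after MOV r0, #3: r0=3
after MOV r6, #4: r6=4
after MOV r7, #9: r7=9
after MOV r2, #100: r2=100
after SUB r0, r0, r7: r0=3-9=-6
after LDR r0, [r2]: r0=M[100]=-4
after ADD r6, r6, r0: r6=4+(-4)=0
after ADD r2, r2, #4: r2=100+4=104
after SUB r7, r7, #1: r7=9-1=8
CMP r7, #4  (cmp 8,4)
BGT again: taken
after SUB r0, r0, r7: r0=(-4)-8=-12
after LDR r0, [r2]: r0=M[104]=14
after ADD r6, r6, r0: r6=0+14=14
after ADD r2, r2, #4: r2=104+4=108
after SUB r7, r7, #1: r7=8-1=7
CMP r7, #4  (cmp 7,4)
BGT again: taken
after SUB r0, r0, r7: r0=14-7=7
after LDR r0, [r2]: r0=M[108]=26
after ADD r6, r6, r0: r6=14+26=40
after ADD r2, r2, #4: r2=108+4=112
after SUB r7, r7, #1: r7=7-1=6
CMP r7, #4  (cmp 6,4)
BGT again: taken
after SUB r0, r0, r7: r0=26-6=20
after LDR r0, [r2]: r0=M[112]=-7
after ADD r6, r6, r0: r6=40+(-7)=33
after ADD r2, r2, #4: r2=112+4=116
after SUB r7, r7, #1: r7=6-1=5
CMP r7, #4  (cmp 5,4)
BGT again: taken
after SUB r0, r0, r7: r0=(-7)-5=-12
after LDR r0, [r2]: r0=M[116]=24
after ADD r6, r6, r0: r6=33+24=57
after ADD r2, r2, #4: r2=116+4=120
after SUB r7, r7, #1: r7=5-1=4
CMP r7, #4  (cmp 4,4)
BGT again: not taken
after SUB r0, r6, #7: r0=57-7=50
STR r6, [116] → M[116]=57
halt.
Total executed instructions: 42.

42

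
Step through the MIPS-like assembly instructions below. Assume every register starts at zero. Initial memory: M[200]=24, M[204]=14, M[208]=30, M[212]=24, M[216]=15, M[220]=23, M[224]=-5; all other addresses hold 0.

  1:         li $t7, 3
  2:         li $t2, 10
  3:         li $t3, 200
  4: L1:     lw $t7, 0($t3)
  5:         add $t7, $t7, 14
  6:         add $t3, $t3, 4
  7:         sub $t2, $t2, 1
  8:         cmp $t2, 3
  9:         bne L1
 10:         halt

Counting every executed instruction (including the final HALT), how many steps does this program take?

li $t7, 3 → $t7=3
li $t2, 10 → $t2=10
li $t3, 200 → $t3=200
lw $t7, 0($t3) → $t7=M[200]=24
add $t7, $t7, 14 → $t7=24+14=38
add $t3, $t3, 4 → $t3=200+4=204
sub $t2, $t2, 1 → $t2=10-1=9
cmp $t2, 3  (cmp 9,3)
bne L1: taken
lw $t7, 0($t3) → $t7=M[204]=14
add $t7, $t7, 14 → $t7=14+14=28
add $t3, $t3, 4 → $t3=204+4=208
sub $t2, $t2, 1 → $t2=9-1=8
cmp $t2, 3  (cmp 8,3)
bne L1: taken
lw $t7, 0($t3) → $t7=M[208]=30
add $t7, $t7, 14 → $t7=30+14=44
add $t3, $t3, 4 → $t3=208+4=212
sub $t2, $t2, 1 → $t2=8-1=7
cmp $t2, 3  (cmp 7,3)
bne L1: taken
lw $t7, 0($t3) → $t7=M[212]=24
add $t7, $t7, 14 → $t7=24+14=38
add $t3, $t3, 4 → $t3=212+4=216
sub $t2, $t2, 1 → $t2=7-1=6
cmp $t2, 3  (cmp 6,3)
bne L1: taken
lw $t7, 0($t3) → $t7=M[216]=15
add $t7, $t7, 14 → $t7=15+14=29
add $t3, $t3, 4 → $t3=216+4=220
sub $t2, $t2, 1 → $t2=6-1=5
cmp $t2, 3  (cmp 5,3)
bne L1: taken
lw $t7, 0($t3) → $t7=M[220]=23
add $t7, $t7, 14 → $t7=23+14=37
add $t3, $t3, 4 → $t3=220+4=224
sub $t2, $t2, 1 → $t2=5-1=4
cmp $t2, 3  (cmp 4,3)
bne L1: taken
lw $t7, 0($t3) → $t7=M[224]=-5
add $t7, $t7, 14 → $t7=(-5)+14=9
add $t3, $t3, 4 → $t3=224+4=228
sub $t2, $t2, 1 → $t2=4-1=3
cmp $t2, 3  (cmp 3,3)
bne L1: not taken
halt.
Total executed instructions: 46.

46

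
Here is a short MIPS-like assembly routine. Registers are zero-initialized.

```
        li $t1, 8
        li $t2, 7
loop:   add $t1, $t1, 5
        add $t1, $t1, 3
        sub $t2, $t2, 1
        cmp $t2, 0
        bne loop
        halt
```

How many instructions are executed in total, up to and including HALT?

$t1=8
$t2=7
$t1=8+5=13
$t1=13+3=16
$t2=7-1=6
cmp $t2, 0  (cmp 6,0)
bne loop: taken
$t1=16+5=21
$t1=21+3=24
$t2=6-1=5
cmp $t2, 0  (cmp 5,0)
bne loop: taken
$t1=24+5=29
$t1=29+3=32
$t2=5-1=4
cmp $t2, 0  (cmp 4,0)
bne loop: taken
$t1=32+5=37
$t1=37+3=40
$t2=4-1=3
cmp $t2, 0  (cmp 3,0)
bne loop: taken
$t1=40+5=45
$t1=45+3=48
$t2=3-1=2
cmp $t2, 0  (cmp 2,0)
bne loop: taken
$t1=48+5=53
$t1=53+3=56
$t2=2-1=1
cmp $t2, 0  (cmp 1,0)
bne loop: taken
$t1=56+5=61
$t1=61+3=64
$t2=1-1=0
cmp $t2, 0  (cmp 0,0)
bne loop: not taken
halt.
Total executed instructions: 38.

38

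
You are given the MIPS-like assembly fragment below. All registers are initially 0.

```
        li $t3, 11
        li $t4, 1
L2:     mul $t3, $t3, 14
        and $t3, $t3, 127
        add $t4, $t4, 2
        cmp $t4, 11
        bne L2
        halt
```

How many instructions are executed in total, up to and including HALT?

28

li $t3, 11 → $t3=11
li $t4, 1 → $t4=1
mul $t3, $t3, 14 → $t3=11*14=154
and $t3, $t3, 127 → $t3=154&127=26
add $t4, $t4, 2 → $t4=1+2=3
cmp $t4, 11  (cmp 3,11)
bne L2: taken
mul $t3, $t3, 14 → $t3=26*14=364
and $t3, $t3, 127 → $t3=364&127=108
add $t4, $t4, 2 → $t4=3+2=5
cmp $t4, 11  (cmp 5,11)
bne L2: taken
mul $t3, $t3, 14 → $t3=108*14=1512
and $t3, $t3, 127 → $t3=1512&127=104
add $t4, $t4, 2 → $t4=5+2=7
cmp $t4, 11  (cmp 7,11)
bne L2: taken
mul $t3, $t3, 14 → $t3=104*14=1456
and $t3, $t3, 127 → $t3=1456&127=48
add $t4, $t4, 2 → $t4=7+2=9
cmp $t4, 11  (cmp 9,11)
bne L2: taken
mul $t3, $t3, 14 → $t3=48*14=672
and $t3, $t3, 127 → $t3=672&127=32
add $t4, $t4, 2 → $t4=9+2=11
cmp $t4, 11  (cmp 11,11)
bne L2: not taken
halt.
Total executed instructions: 28.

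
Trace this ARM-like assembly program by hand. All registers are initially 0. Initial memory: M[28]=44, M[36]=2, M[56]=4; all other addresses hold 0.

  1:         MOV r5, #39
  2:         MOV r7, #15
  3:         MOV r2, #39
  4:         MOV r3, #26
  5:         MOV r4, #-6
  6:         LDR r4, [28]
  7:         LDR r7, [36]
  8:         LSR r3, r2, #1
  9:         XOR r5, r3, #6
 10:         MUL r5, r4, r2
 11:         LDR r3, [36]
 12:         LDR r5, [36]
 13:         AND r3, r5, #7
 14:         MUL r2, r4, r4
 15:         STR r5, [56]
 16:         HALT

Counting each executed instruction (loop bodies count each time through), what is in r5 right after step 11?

after MOV r5, #39: r5=39
after MOV r7, #15: r7=15
after MOV r2, #39: r2=39
after MOV r3, #26: r3=26
after MOV r4, #-6: r4=-6
after LDR r4, [28]: r4=M[28]=44
after LDR r7, [36]: r7=M[36]=2
after LSR r3, r2, #1: r3=39>>1=19
after XOR r5, r3, #6: r5=19^6=21
after MUL r5, r4, r2: r5=44*39=1716
after LDR r3, [36]: r3=M[36]=2
After step 11: r5 = 1716.

1716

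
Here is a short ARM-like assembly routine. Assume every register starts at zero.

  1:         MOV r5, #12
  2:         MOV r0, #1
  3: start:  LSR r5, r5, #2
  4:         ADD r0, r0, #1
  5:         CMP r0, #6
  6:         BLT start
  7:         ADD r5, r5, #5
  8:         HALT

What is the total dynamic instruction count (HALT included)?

24

MOV r5, #12 → r5=12
MOV r0, #1 → r0=1
LSR r5, r5, #2 → r5=12>>2=3
ADD r0, r0, #1 → r0=1+1=2
CMP r0, #6  (cmp 2,6)
BLT start: taken
LSR r5, r5, #2 → r5=3>>2=0
ADD r0, r0, #1 → r0=2+1=3
CMP r0, #6  (cmp 3,6)
BLT start: taken
LSR r5, r5, #2 → r5=0>>2=0
ADD r0, r0, #1 → r0=3+1=4
CMP r0, #6  (cmp 4,6)
BLT start: taken
LSR r5, r5, #2 → r5=0>>2=0
ADD r0, r0, #1 → r0=4+1=5
CMP r0, #6  (cmp 5,6)
BLT start: taken
LSR r5, r5, #2 → r5=0>>2=0
ADD r0, r0, #1 → r0=5+1=6
CMP r0, #6  (cmp 6,6)
BLT start: not taken
ADD r5, r5, #5 → r5=0+5=5
halt.
Total executed instructions: 24.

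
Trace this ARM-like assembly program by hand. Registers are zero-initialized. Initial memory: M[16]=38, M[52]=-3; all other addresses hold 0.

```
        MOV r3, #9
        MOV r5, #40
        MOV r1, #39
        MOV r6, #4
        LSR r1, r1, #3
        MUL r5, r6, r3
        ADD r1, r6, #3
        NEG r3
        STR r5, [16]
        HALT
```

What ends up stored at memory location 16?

36

r3=9
r5=40
r1=39
r6=4
r1=39>>3=4
r5=4*9=36
r1=4+3=7
r3=-(9)=-9
STR r5, [16] → M[16]=36
halt.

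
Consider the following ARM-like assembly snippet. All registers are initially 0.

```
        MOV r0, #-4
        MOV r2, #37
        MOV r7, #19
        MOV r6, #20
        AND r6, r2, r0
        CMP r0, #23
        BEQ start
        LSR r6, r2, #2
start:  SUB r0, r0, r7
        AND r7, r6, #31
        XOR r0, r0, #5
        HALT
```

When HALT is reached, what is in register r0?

-20

r0=-4
r2=37
r7=19
r6=20
r6=37&(-4)=36
CMP r0, #23  (cmp -4,23)
BEQ start: not taken
r6=37>>2=9
r0=(-4)-19=-23
r7=9&31=9
r0=(-23)^5=-20
halt.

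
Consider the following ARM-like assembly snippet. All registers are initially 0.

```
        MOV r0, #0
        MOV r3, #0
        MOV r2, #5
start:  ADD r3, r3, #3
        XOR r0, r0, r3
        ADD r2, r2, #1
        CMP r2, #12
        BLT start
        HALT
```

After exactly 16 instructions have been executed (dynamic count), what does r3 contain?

9

MOV r0, #0 → r0=0
MOV r3, #0 → r3=0
MOV r2, #5 → r2=5
ADD r3, r3, #3 → r3=0+3=3
XOR r0, r0, r3 → r0=0^3=3
ADD r2, r2, #1 → r2=5+1=6
CMP r2, #12  (cmp 6,12)
BLT start: taken
ADD r3, r3, #3 → r3=3+3=6
XOR r0, r0, r3 → r0=3^6=5
ADD r2, r2, #1 → r2=6+1=7
CMP r2, #12  (cmp 7,12)
BLT start: taken
ADD r3, r3, #3 → r3=6+3=9
XOR r0, r0, r3 → r0=5^9=12
ADD r2, r2, #1 → r2=7+1=8
After step 16: r3 = 9.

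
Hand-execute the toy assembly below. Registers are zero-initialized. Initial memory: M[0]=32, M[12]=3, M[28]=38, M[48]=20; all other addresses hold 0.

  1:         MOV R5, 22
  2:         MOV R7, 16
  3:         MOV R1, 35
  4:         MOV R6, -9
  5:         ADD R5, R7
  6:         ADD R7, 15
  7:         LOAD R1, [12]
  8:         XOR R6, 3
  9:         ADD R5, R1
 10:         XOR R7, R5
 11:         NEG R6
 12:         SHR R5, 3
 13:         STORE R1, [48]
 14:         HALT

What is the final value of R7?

54

R5=22
R7=16
R1=35
R6=-9
R5=22+16=38
R7=16+15=31
R1=M[12]=3
R6=(-9)^3=-12
R5=38+3=41
R7=31^41=54
R6=-(-12)=12
R5=41>>3=5
STORE R1, [48] → M[48]=3
halt.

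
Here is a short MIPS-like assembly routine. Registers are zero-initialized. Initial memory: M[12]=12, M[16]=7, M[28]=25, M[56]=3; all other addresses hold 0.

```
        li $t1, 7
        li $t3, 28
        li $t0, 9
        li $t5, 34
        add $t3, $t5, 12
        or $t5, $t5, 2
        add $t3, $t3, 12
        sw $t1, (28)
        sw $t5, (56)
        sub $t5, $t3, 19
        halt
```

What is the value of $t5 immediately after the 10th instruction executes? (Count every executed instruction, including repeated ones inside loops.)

$t1=7
$t3=28
$t0=9
$t5=34
$t3=34+12=46
$t5=34|2=34
$t3=46+12=58
sw $t1, (28) → M[28]=7
sw $t5, (56) → M[56]=34
$t5=58-19=39
After step 10: $t5 = 39.

39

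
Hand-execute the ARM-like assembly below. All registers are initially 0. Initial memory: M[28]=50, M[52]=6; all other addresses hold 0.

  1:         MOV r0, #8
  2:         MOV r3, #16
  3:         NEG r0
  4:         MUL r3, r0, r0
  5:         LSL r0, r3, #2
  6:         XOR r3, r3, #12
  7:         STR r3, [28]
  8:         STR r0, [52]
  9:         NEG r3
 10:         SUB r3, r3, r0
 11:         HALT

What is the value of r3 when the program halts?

after MOV r0, #8: r0=8
after MOV r3, #16: r3=16
after NEG r0: r0=-(8)=-8
after MUL r3, r0, r0: r3=(-8)*(-8)=64
after LSL r0, r3, #2: r0=64<<2=256
after XOR r3, r3, #12: r3=64^12=76
STR r3, [28] → M[28]=76
STR r0, [52] → M[52]=256
after NEG r3: r3=-(76)=-76
after SUB r3, r3, r0: r3=(-76)-256=-332
halt.

-332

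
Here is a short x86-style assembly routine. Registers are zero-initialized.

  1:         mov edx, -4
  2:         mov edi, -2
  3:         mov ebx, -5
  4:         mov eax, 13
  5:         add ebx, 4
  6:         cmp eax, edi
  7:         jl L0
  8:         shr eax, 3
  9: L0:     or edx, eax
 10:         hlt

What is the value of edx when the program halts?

-3

edx=-4
edi=-2
ebx=-5
eax=13
ebx=(-5)+4=-1
cmp eax, edi  (cmp 13,-2)
jl L0: not taken
eax=13>>3=1
edx=(-4)|1=-3
halt.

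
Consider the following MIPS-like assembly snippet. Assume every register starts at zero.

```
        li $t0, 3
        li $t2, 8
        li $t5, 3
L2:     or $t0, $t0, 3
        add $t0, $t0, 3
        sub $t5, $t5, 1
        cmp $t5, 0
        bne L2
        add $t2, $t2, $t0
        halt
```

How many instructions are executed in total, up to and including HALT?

20

after li $t0, 3: $t0=3
after li $t2, 8: $t2=8
after li $t5, 3: $t5=3
after or $t0, $t0, 3: $t0=3|3=3
after add $t0, $t0, 3: $t0=3+3=6
after sub $t5, $t5, 1: $t5=3-1=2
cmp $t5, 0  (cmp 2,0)
bne L2: taken
after or $t0, $t0, 3: $t0=6|3=7
after add $t0, $t0, 3: $t0=7+3=10
after sub $t5, $t5, 1: $t5=2-1=1
cmp $t5, 0  (cmp 1,0)
bne L2: taken
after or $t0, $t0, 3: $t0=10|3=11
after add $t0, $t0, 3: $t0=11+3=14
after sub $t5, $t5, 1: $t5=1-1=0
cmp $t5, 0  (cmp 0,0)
bne L2: not taken
after add $t2, $t2, $t0: $t2=8+14=22
halt.
Total executed instructions: 20.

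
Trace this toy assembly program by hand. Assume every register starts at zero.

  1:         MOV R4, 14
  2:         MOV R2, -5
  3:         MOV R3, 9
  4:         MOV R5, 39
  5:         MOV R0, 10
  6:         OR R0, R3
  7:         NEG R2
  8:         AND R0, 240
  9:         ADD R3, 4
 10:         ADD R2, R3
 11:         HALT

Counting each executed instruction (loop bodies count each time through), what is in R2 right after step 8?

after MOV R4, 14: R4=14
after MOV R2, -5: R2=-5
after MOV R3, 9: R3=9
after MOV R5, 39: R5=39
after MOV R0, 10: R0=10
after OR R0, R3: R0=10|9=11
after NEG R2: R2=-(-5)=5
after AND R0, 240: R0=11&240=0
After step 8: R2 = 5.

5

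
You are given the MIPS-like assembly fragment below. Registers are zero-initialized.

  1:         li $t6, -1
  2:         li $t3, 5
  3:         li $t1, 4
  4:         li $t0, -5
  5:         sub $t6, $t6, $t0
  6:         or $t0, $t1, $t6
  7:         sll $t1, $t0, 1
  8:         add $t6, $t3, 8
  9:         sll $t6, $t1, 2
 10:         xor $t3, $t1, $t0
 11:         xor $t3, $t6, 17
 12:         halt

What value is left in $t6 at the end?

32

$t6=-1
$t3=5
$t1=4
$t0=-5
$t6=(-1)-(-5)=4
$t0=4|4=4
$t1=4<<1=8
$t6=5+8=13
$t6=8<<2=32
$t3=8^4=12
$t3=32^17=49
halt.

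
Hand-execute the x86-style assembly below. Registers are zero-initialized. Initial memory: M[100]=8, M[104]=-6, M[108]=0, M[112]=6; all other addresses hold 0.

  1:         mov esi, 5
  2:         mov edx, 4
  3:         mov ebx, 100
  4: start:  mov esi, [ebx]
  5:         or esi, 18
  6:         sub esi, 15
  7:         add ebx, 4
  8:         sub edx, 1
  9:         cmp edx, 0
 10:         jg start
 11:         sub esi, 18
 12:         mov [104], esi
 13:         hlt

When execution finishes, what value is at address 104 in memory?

-11

mov esi, 5 → esi=5
mov edx, 4 → edx=4
mov ebx, 100 → ebx=100
mov esi, [ebx] → esi=M[100]=8
or esi, 18 → esi=8|18=26
sub esi, 15 → esi=26-15=11
add ebx, 4 → ebx=100+4=104
sub edx, 1 → edx=4-1=3
cmp edx, 0  (cmp 3,0)
jg start: taken
mov esi, [ebx] → esi=M[104]=-6
or esi, 18 → esi=(-6)|18=-6
sub esi, 15 → esi=(-6)-15=-21
add ebx, 4 → ebx=104+4=108
sub edx, 1 → edx=3-1=2
cmp edx, 0  (cmp 2,0)
jg start: taken
mov esi, [ebx] → esi=M[108]=0
or esi, 18 → esi=0|18=18
sub esi, 15 → esi=18-15=3
add ebx, 4 → ebx=108+4=112
sub edx, 1 → edx=2-1=1
cmp edx, 0  (cmp 1,0)
jg start: taken
mov esi, [ebx] → esi=M[112]=6
or esi, 18 → esi=6|18=22
sub esi, 15 → esi=22-15=7
add ebx, 4 → ebx=112+4=116
sub edx, 1 → edx=1-1=0
cmp edx, 0  (cmp 0,0)
jg start: not taken
sub esi, 18 → esi=7-18=-11
mov [104], esi → M[104]=-11
halt.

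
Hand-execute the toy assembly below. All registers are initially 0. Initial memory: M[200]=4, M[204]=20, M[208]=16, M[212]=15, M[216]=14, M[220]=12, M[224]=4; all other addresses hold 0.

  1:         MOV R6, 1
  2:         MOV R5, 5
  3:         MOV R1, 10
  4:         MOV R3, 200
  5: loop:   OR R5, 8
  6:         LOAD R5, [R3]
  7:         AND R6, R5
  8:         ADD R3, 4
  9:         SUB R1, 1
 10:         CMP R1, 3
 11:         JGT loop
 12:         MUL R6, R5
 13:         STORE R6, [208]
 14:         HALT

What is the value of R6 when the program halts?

R6=1
R5=5
R1=10
R3=200
R5=5|8=13
R5=M[200]=4
R6=1&4=0
R3=200+4=204
R1=10-1=9
CMP R1, 3  (cmp 9,3)
JGT loop: taken
R5=4|8=12
R5=M[204]=20
R6=0&20=0
R3=204+4=208
R1=9-1=8
CMP R1, 3  (cmp 8,3)
JGT loop: taken
R5=20|8=28
R5=M[208]=16
R6=0&16=0
R3=208+4=212
R1=8-1=7
CMP R1, 3  (cmp 7,3)
JGT loop: taken
R5=16|8=24
R5=M[212]=15
R6=0&15=0
R3=212+4=216
R1=7-1=6
CMP R1, 3  (cmp 6,3)
JGT loop: taken
R5=15|8=15
R5=M[216]=14
R6=0&14=0
R3=216+4=220
R1=6-1=5
CMP R1, 3  (cmp 5,3)
JGT loop: taken
R5=14|8=14
R5=M[220]=12
R6=0&12=0
R3=220+4=224
R1=5-1=4
CMP R1, 3  (cmp 4,3)
JGT loop: taken
R5=12|8=12
R5=M[224]=4
R6=0&4=0
R3=224+4=228
R1=4-1=3
CMP R1, 3  (cmp 3,3)
JGT loop: not taken
R6=0*4=0
STORE R6, [208] → M[208]=0
halt.

0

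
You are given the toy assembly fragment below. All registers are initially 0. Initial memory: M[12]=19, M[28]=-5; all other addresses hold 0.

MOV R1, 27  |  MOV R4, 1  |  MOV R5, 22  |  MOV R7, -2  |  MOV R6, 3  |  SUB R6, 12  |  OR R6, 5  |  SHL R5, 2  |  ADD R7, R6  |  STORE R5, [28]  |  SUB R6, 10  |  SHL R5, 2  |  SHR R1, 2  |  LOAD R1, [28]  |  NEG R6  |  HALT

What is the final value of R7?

-11

after MOV R1, 27: R1=27
after MOV R4, 1: R4=1
after MOV R5, 22: R5=22
after MOV R7, -2: R7=-2
after MOV R6, 3: R6=3
after SUB R6, 12: R6=3-12=-9
after OR R6, 5: R6=(-9)|5=-9
after SHL R5, 2: R5=22<<2=88
after ADD R7, R6: R7=(-2)+(-9)=-11
STORE R5, [28] → M[28]=88
after SUB R6, 10: R6=(-9)-10=-19
after SHL R5, 2: R5=88<<2=352
after SHR R1, 2: R1=27>>2=6
after LOAD R1, [28]: R1=M[28]=88
after NEG R6: R6=-(-19)=19
halt.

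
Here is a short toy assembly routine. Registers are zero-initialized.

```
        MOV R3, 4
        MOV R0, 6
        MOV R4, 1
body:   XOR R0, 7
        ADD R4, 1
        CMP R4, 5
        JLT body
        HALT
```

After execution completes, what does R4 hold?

5

R3=4
R0=6
R4=1
R0=6^7=1
R4=1+1=2
CMP R4, 5  (cmp 2,5)
JLT body: taken
R0=1^7=6
R4=2+1=3
CMP R4, 5  (cmp 3,5)
JLT body: taken
R0=6^7=1
R4=3+1=4
CMP R4, 5  (cmp 4,5)
JLT body: taken
R0=1^7=6
R4=4+1=5
CMP R4, 5  (cmp 5,5)
JLT body: not taken
halt.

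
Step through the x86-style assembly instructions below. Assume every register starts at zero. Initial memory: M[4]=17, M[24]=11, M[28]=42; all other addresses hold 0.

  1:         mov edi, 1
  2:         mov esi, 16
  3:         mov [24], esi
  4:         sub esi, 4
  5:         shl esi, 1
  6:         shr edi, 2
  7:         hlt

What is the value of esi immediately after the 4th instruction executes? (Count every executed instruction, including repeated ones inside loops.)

12

mov edi, 1 → edi=1
mov esi, 16 → esi=16
mov [24], esi → M[24]=16
sub esi, 4 → esi=16-4=12
After step 4: esi = 12.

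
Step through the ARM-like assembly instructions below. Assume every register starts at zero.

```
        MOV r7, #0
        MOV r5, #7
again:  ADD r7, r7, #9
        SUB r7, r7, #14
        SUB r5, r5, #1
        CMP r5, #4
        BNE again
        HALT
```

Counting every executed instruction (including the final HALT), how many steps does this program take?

r7=0
r5=7
r7=0+9=9
r7=9-14=-5
r5=7-1=6
CMP r5, #4  (cmp 6,4)
BNE again: taken
r7=(-5)+9=4
r7=4-14=-10
r5=6-1=5
CMP r5, #4  (cmp 5,4)
BNE again: taken
r7=(-10)+9=-1
r7=(-1)-14=-15
r5=5-1=4
CMP r5, #4  (cmp 4,4)
BNE again: not taken
halt.
Total executed instructions: 18.

18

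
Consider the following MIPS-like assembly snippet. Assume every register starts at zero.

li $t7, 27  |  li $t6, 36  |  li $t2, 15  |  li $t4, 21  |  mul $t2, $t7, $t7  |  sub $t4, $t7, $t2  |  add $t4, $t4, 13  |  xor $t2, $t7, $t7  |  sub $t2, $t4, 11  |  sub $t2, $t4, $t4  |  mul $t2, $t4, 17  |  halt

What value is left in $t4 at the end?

li $t7, 27 → $t7=27
li $t6, 36 → $t6=36
li $t2, 15 → $t2=15
li $t4, 21 → $t4=21
mul $t2, $t7, $t7 → $t2=27*27=729
sub $t4, $t7, $t2 → $t4=27-729=-702
add $t4, $t4, 13 → $t4=(-702)+13=-689
xor $t2, $t7, $t7 → $t2=27^27=0
sub $t2, $t4, 11 → $t2=(-689)-11=-700
sub $t2, $t4, $t4 → $t2=(-689)-(-689)=0
mul $t2, $t4, 17 → $t2=(-689)*17=-11713
halt.

-689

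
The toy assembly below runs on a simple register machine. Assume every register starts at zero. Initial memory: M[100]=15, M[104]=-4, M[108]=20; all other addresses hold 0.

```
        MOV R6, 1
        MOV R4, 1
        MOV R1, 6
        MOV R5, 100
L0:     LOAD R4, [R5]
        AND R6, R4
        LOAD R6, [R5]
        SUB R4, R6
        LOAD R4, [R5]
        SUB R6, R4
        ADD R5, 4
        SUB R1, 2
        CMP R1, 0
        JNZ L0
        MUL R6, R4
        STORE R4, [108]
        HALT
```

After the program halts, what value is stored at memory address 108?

MOV R6, 1 → R6=1
MOV R4, 1 → R4=1
MOV R1, 6 → R1=6
MOV R5, 100 → R5=100
LOAD R4, [R5] → R4=M[100]=15
AND R6, R4 → R6=1&15=1
LOAD R6, [R5] → R6=M[100]=15
SUB R4, R6 → R4=15-15=0
LOAD R4, [R5] → R4=M[100]=15
SUB R6, R4 → R6=15-15=0
ADD R5, 4 → R5=100+4=104
SUB R1, 2 → R1=6-2=4
CMP R1, 0  (cmp 4,0)
JNZ L0: taken
LOAD R4, [R5] → R4=M[104]=-4
AND R6, R4 → R6=0&(-4)=0
LOAD R6, [R5] → R6=M[104]=-4
SUB R4, R6 → R4=(-4)-(-4)=0
LOAD R4, [R5] → R4=M[104]=-4
SUB R6, R4 → R6=(-4)-(-4)=0
ADD R5, 4 → R5=104+4=108
SUB R1, 2 → R1=4-2=2
CMP R1, 0  (cmp 2,0)
JNZ L0: taken
LOAD R4, [R5] → R4=M[108]=20
AND R6, R4 → R6=0&20=0
LOAD R6, [R5] → R6=M[108]=20
SUB R4, R6 → R4=20-20=0
LOAD R4, [R5] → R4=M[108]=20
SUB R6, R4 → R6=20-20=0
ADD R5, 4 → R5=108+4=112
SUB R1, 2 → R1=2-2=0
CMP R1, 0  (cmp 0,0)
JNZ L0: not taken
MUL R6, R4 → R6=0*20=0
STORE R4, [108] → M[108]=20
halt.

20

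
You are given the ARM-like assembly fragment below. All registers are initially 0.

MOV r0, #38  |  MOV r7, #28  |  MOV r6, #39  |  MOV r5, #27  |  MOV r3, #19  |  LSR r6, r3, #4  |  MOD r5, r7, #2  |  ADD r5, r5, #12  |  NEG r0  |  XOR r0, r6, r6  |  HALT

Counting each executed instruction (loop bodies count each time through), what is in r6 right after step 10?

r0=38
r7=28
r6=39
r5=27
r3=19
r6=19>>4=1
r5=28%2=0
r5=0+12=12
r0=-(38)=-38
r0=1^1=0
After step 10: r6 = 1.

1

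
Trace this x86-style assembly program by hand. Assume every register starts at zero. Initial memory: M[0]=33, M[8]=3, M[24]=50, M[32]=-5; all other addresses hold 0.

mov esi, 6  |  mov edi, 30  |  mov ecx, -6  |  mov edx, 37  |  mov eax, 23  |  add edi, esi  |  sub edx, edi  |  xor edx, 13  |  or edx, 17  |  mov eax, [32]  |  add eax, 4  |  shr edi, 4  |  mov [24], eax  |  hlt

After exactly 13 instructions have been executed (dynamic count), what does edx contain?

after mov esi, 6: esi=6
after mov edi, 30: edi=30
after mov ecx, -6: ecx=-6
after mov edx, 37: edx=37
after mov eax, 23: eax=23
after add edi, esi: edi=30+6=36
after sub edx, edi: edx=37-36=1
after xor edx, 13: edx=1^13=12
after or edx, 17: edx=12|17=29
after mov eax, [32]: eax=M[32]=-5
after add eax, 4: eax=(-5)+4=-1
after shr edi, 4: edi=36>>4=2
mov [24], eax → M[24]=-1
After step 13: edx = 29.

29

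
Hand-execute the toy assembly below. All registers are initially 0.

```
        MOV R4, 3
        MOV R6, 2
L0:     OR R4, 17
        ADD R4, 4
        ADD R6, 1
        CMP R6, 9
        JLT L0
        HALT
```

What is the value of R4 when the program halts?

63

after MOV R4, 3: R4=3
after MOV R6, 2: R6=2
after OR R4, 17: R4=3|17=19
after ADD R4, 4: R4=19+4=23
after ADD R6, 1: R6=2+1=3
CMP R6, 9  (cmp 3,9)
JLT L0: taken
after OR R4, 17: R4=23|17=23
after ADD R4, 4: R4=23+4=27
after ADD R6, 1: R6=3+1=4
CMP R6, 9  (cmp 4,9)
JLT L0: taken
after OR R4, 17: R4=27|17=27
after ADD R4, 4: R4=27+4=31
after ADD R6, 1: R6=4+1=5
CMP R6, 9  (cmp 5,9)
JLT L0: taken
after OR R4, 17: R4=31|17=31
after ADD R4, 4: R4=31+4=35
after ADD R6, 1: R6=5+1=6
CMP R6, 9  (cmp 6,9)
JLT L0: taken
after OR R4, 17: R4=35|17=51
after ADD R4, 4: R4=51+4=55
after ADD R6, 1: R6=6+1=7
CMP R6, 9  (cmp 7,9)
JLT L0: taken
after OR R4, 17: R4=55|17=55
after ADD R4, 4: R4=55+4=59
after ADD R6, 1: R6=7+1=8
CMP R6, 9  (cmp 8,9)
JLT L0: taken
after OR R4, 17: R4=59|17=59
after ADD R4, 4: R4=59+4=63
after ADD R6, 1: R6=8+1=9
CMP R6, 9  (cmp 9,9)
JLT L0: not taken
halt.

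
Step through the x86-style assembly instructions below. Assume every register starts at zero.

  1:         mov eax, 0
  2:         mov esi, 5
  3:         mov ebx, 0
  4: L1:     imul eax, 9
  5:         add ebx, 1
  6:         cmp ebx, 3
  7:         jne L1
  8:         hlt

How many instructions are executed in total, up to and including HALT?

eax=0
esi=5
ebx=0
eax=0*9=0
ebx=0+1=1
cmp ebx, 3  (cmp 1,3)
jne L1: taken
eax=0*9=0
ebx=1+1=2
cmp ebx, 3  (cmp 2,3)
jne L1: taken
eax=0*9=0
ebx=2+1=3
cmp ebx, 3  (cmp 3,3)
jne L1: not taken
halt.
Total executed instructions: 16.

16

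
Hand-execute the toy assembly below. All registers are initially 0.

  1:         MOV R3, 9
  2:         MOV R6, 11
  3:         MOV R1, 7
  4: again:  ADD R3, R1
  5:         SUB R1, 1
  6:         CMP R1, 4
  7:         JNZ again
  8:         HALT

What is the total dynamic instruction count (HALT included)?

16

MOV R3, 9 → R3=9
MOV R6, 11 → R6=11
MOV R1, 7 → R1=7
ADD R3, R1 → R3=9+7=16
SUB R1, 1 → R1=7-1=6
CMP R1, 4  (cmp 6,4)
JNZ again: taken
ADD R3, R1 → R3=16+6=22
SUB R1, 1 → R1=6-1=5
CMP R1, 4  (cmp 5,4)
JNZ again: taken
ADD R3, R1 → R3=22+5=27
SUB R1, 1 → R1=5-1=4
CMP R1, 4  (cmp 4,4)
JNZ again: not taken
halt.
Total executed instructions: 16.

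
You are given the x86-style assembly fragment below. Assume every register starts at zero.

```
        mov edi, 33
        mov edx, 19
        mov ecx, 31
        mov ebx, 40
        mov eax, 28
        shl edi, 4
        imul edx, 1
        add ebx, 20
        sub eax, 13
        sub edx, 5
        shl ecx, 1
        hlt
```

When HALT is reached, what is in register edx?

mov edi, 33 → edi=33
mov edx, 19 → edx=19
mov ecx, 31 → ecx=31
mov ebx, 40 → ebx=40
mov eax, 28 → eax=28
shl edi, 4 → edi=33<<4=528
imul edx, 1 → edx=19*1=19
add ebx, 20 → ebx=40+20=60
sub eax, 13 → eax=28-13=15
sub edx, 5 → edx=19-5=14
shl ecx, 1 → ecx=31<<1=62
halt.

14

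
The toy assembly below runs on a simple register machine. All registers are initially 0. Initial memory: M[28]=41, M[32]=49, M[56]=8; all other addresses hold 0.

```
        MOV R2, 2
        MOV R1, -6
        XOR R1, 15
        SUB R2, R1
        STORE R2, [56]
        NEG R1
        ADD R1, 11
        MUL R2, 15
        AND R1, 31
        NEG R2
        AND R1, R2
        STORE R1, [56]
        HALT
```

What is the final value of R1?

20

after MOV R2, 2: R2=2
after MOV R1, -6: R1=-6
after XOR R1, 15: R1=(-6)^15=-11
after SUB R2, R1: R2=2-(-11)=13
STORE R2, [56] → M[56]=13
after NEG R1: R1=-(-11)=11
after ADD R1, 11: R1=11+11=22
after MUL R2, 15: R2=13*15=195
after AND R1, 31: R1=22&31=22
after NEG R2: R2=-(195)=-195
after AND R1, R2: R1=22&(-195)=20
STORE R1, [56] → M[56]=20
halt.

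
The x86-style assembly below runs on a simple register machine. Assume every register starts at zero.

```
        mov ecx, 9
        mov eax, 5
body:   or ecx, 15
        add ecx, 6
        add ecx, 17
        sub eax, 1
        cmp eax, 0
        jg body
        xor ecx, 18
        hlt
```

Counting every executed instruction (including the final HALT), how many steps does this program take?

34

ecx=9
eax=5
ecx=9|15=15
ecx=15+6=21
ecx=21+17=38
eax=5-1=4
cmp eax, 0  (cmp 4,0)
jg body: taken
ecx=38|15=47
ecx=47+6=53
ecx=53+17=70
eax=4-1=3
cmp eax, 0  (cmp 3,0)
jg body: taken
ecx=70|15=79
ecx=79+6=85
ecx=85+17=102
eax=3-1=2
cmp eax, 0  (cmp 2,0)
jg body: taken
ecx=102|15=111
ecx=111+6=117
ecx=117+17=134
eax=2-1=1
cmp eax, 0  (cmp 1,0)
jg body: taken
ecx=134|15=143
ecx=143+6=149
ecx=149+17=166
eax=1-1=0
cmp eax, 0  (cmp 0,0)
jg body: not taken
ecx=166^18=180
halt.
Total executed instructions: 34.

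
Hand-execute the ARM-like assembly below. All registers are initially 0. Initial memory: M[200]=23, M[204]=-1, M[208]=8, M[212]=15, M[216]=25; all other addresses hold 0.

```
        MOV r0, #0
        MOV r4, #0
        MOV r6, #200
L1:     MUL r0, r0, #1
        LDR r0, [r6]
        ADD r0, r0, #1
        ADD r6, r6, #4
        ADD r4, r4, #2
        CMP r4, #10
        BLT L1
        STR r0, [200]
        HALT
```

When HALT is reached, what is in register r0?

after MOV r0, #0: r0=0
after MOV r4, #0: r4=0
after MOV r6, #200: r6=200
after MUL r0, r0, #1: r0=0*1=0
after LDR r0, [r6]: r0=M[200]=23
after ADD r0, r0, #1: r0=23+1=24
after ADD r6, r6, #4: r6=200+4=204
after ADD r4, r4, #2: r4=0+2=2
CMP r4, #10  (cmp 2,10)
BLT L1: taken
after MUL r0, r0, #1: r0=24*1=24
after LDR r0, [r6]: r0=M[204]=-1
after ADD r0, r0, #1: r0=(-1)+1=0
after ADD r6, r6, #4: r6=204+4=208
after ADD r4, r4, #2: r4=2+2=4
CMP r4, #10  (cmp 4,10)
BLT L1: taken
after MUL r0, r0, #1: r0=0*1=0
after LDR r0, [r6]: r0=M[208]=8
after ADD r0, r0, #1: r0=8+1=9
after ADD r6, r6, #4: r6=208+4=212
after ADD r4, r4, #2: r4=4+2=6
CMP r4, #10  (cmp 6,10)
BLT L1: taken
after MUL r0, r0, #1: r0=9*1=9
after LDR r0, [r6]: r0=M[212]=15
after ADD r0, r0, #1: r0=15+1=16
after ADD r6, r6, #4: r6=212+4=216
after ADD r4, r4, #2: r4=6+2=8
CMP r4, #10  (cmp 8,10)
BLT L1: taken
after MUL r0, r0, #1: r0=16*1=16
after LDR r0, [r6]: r0=M[216]=25
after ADD r0, r0, #1: r0=25+1=26
after ADD r6, r6, #4: r6=216+4=220
after ADD r4, r4, #2: r4=8+2=10
CMP r4, #10  (cmp 10,10)
BLT L1: not taken
STR r0, [200] → M[200]=26
halt.

26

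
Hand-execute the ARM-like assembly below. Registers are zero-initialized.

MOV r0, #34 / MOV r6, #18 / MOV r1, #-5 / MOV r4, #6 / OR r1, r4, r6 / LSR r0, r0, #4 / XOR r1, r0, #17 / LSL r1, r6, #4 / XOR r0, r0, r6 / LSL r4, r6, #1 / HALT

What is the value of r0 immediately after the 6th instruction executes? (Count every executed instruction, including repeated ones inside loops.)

2

r0=34
r6=18
r1=-5
r4=6
r1=6|18=22
r0=34>>4=2
After step 6: r0 = 2.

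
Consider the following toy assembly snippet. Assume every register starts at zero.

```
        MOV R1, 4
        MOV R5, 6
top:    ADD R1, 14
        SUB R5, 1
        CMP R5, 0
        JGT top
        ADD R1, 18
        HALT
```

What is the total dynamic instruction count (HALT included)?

R1=4
R5=6
R1=4+14=18
R5=6-1=5
CMP R5, 0  (cmp 5,0)
JGT top: taken
R1=18+14=32
R5=5-1=4
CMP R5, 0  (cmp 4,0)
JGT top: taken
R1=32+14=46
R5=4-1=3
CMP R5, 0  (cmp 3,0)
JGT top: taken
R1=46+14=60
R5=3-1=2
CMP R5, 0  (cmp 2,0)
JGT top: taken
R1=60+14=74
R5=2-1=1
CMP R5, 0  (cmp 1,0)
JGT top: taken
R1=74+14=88
R5=1-1=0
CMP R5, 0  (cmp 0,0)
JGT top: not taken
R1=88+18=106
halt.
Total executed instructions: 28.

28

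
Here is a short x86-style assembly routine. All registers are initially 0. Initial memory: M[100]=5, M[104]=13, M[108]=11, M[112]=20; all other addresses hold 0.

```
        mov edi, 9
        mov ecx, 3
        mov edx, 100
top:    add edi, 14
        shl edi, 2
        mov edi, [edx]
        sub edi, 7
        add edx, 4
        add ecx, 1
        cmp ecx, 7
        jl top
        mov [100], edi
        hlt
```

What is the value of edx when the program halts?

edi=9
ecx=3
edx=100
edi=9+14=23
edi=23<<2=92
edi=M[100]=5
edi=5-7=-2
edx=100+4=104
ecx=3+1=4
cmp ecx, 7  (cmp 4,7)
jl top: taken
edi=(-2)+14=12
edi=12<<2=48
edi=M[104]=13
edi=13-7=6
edx=104+4=108
ecx=4+1=5
cmp ecx, 7  (cmp 5,7)
jl top: taken
edi=6+14=20
edi=20<<2=80
edi=M[108]=11
edi=11-7=4
edx=108+4=112
ecx=5+1=6
cmp ecx, 7  (cmp 6,7)
jl top: taken
edi=4+14=18
edi=18<<2=72
edi=M[112]=20
edi=20-7=13
edx=112+4=116
ecx=6+1=7
cmp ecx, 7  (cmp 7,7)
jl top: not taken
mov [100], edi → M[100]=13
halt.

116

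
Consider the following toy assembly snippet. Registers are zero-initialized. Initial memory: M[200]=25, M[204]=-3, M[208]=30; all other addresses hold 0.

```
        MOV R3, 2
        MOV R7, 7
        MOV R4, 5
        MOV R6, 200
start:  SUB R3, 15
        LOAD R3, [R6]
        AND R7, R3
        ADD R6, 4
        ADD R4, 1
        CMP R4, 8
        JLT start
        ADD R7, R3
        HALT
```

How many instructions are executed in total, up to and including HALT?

R3=2
R7=7
R4=5
R6=200
R3=2-15=-13
R3=M[200]=25
R7=7&25=1
R6=200+4=204
R4=5+1=6
CMP R4, 8  (cmp 6,8)
JLT start: taken
R3=25-15=10
R3=M[204]=-3
R7=1&(-3)=1
R6=204+4=208
R4=6+1=7
CMP R4, 8  (cmp 7,8)
JLT start: taken
R3=(-3)-15=-18
R3=M[208]=30
R7=1&30=0
R6=208+4=212
R4=7+1=8
CMP R4, 8  (cmp 8,8)
JLT start: not taken
R7=0+30=30
halt.
Total executed instructions: 27.

27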